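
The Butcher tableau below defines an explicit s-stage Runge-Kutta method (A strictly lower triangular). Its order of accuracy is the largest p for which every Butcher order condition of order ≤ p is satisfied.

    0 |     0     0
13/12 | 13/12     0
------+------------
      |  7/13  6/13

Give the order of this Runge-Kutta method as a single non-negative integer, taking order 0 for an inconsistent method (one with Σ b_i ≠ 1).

b = (7/13, 6/13)
c = (0, 13/12)
Σ b_i: 7/13·1 + 6/13·1 = 1 ✓
b·c: 6/13·13/12 = 1/2 ✓; 2 stages ⇒ order 2.

2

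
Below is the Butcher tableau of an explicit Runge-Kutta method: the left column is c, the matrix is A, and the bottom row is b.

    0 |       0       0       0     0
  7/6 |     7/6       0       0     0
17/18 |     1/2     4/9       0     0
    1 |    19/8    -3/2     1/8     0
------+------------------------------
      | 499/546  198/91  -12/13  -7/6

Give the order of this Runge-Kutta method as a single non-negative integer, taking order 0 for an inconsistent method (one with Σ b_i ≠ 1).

2

b = (499/546, 198/91, -12/13, -7/6)
c = (0, 7/6, 17/18, 1)
Ac = (0, 0, 14/27, -235/144)
Σ b_i: 499/546·1 + 198/91·1 + (-12/13)·1 + (-7/6)·1 = 1 ✓
b·c: 198/91·7/6 + (-12/13)·17/18 + (-7/6)·1 = 1/2 ✓
b·c²: 198/91·49/36 + (-12/13)·289/324 + (-7/6)·1 = 341/351 ≠ 1/3 ⇒ order 2.
b·Ac: (-12/13)·14/27 + (-7/6)·(-235/144) = 16009/11232 ≠ 1/6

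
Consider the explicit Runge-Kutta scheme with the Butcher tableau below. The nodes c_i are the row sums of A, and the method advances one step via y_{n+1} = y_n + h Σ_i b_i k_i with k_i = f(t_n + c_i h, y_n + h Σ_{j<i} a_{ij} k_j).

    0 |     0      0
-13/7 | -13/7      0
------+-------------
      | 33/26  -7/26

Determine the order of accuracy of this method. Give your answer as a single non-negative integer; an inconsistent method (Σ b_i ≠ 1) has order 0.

b = (33/26, -7/26)
c = (0, -13/7)
Σ b_i: 33/26·1 + (-7/26)·1 = 1 ✓
b·c: (-7/26)·(-13/7) = 1/2 ✓; 2 stages ⇒ order 2.

2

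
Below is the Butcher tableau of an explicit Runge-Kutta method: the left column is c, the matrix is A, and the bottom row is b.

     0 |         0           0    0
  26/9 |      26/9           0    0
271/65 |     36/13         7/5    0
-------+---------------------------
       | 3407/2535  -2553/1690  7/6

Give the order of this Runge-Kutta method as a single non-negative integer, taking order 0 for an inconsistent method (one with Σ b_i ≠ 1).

b = (3407/2535, -2553/1690, 7/6)
c = (0, 26/9, 271/65)
Ac = (0, 0, 182/45)
Σ b_i: 3407/2535·1 + (-2553/1690)·1 + 7/6·1 = 1 ✓
b·c: (-2553/1690)·26/9 + 7/6·271/65 = 1/2 ✓
b·c²: (-2553/1690)·676/81 + 7/6·73441/4225 = 1750403/228150 ≠ 1/3 ⇒ order 2.
b·Ac: 7/6·182/45 = 637/135 ≠ 1/6

2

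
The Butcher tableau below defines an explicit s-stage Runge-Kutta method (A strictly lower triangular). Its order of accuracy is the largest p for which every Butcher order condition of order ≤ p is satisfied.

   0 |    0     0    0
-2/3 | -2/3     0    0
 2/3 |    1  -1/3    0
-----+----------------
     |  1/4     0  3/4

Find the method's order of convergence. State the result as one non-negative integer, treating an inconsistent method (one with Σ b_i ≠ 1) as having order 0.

3

b = (1/4, 0, 3/4)
c = (0, -2/3, 2/3)
Ac = (0, 0, 2/9)
Σ b_i: 1/4·1 + 3/4·1 = 1 ✓
b·c: 3/4·2/3 = 1/2 ✓
b·c²: 3/4·4/9 = 1/3 ✓
b·Ac: 3/4·2/9 = 1/6 ✓; 3 stages ⇒ order 3.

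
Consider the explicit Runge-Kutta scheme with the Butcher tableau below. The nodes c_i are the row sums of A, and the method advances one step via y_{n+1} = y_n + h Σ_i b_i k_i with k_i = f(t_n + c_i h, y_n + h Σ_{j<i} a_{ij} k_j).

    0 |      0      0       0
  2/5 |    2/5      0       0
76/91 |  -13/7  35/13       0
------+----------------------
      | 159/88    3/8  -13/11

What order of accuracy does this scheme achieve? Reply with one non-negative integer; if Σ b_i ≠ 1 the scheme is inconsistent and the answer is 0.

b = (159/88, 3/8, -13/11)
c = (0, 2/5, 76/91)
Ac = (0, 0, 14/13)
Σ b_i: 159/88·1 + 3/8·1 + (-13/11)·1 = 1 ✓
b·c: 3/8·2/5 + (-13/11)·76/91 = -1289/1540 ≠ 1/2 ⇒ order 1.

1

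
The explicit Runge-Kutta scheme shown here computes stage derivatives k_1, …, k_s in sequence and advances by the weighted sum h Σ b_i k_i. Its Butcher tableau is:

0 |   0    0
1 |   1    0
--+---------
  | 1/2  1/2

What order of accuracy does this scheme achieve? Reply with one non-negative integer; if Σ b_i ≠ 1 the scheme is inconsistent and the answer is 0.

2

b = (1/2, 1/2)
c = (0, 1)
Σ b_i: 1/2·1 + 1/2·1 = 1 ✓
b·c: 1/2·1 = 1/2 ✓; 2 stages ⇒ order 2.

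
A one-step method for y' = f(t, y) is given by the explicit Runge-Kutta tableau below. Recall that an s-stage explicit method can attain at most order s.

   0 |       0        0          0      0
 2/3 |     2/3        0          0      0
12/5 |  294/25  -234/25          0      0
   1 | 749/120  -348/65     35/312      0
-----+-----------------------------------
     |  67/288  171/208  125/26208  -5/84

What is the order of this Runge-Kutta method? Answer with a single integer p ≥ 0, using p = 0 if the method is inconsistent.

b = (67/288, 171/208, 125/26208, -5/84)
c = (0, 2/3, 12/5, 1)
Ac = (0, 0, -156/25, -33/10)
Σ b_i: 67/288·1 + 171/208·1 + 125/26208·1 + (-5/84)·1 = 1 ✓
b·c: 171/208·2/3 + 125/26208·12/5 + (-5/84)·1 = 1/2 ✓
b·c²: 171/208·4/9 + 125/26208·144/25 + (-5/84)·1 = 1/3 ✓
b·Ac: 125/26208·(-156/25) + (-5/84)·(-33/10) = 1/6 ✓
b·c³: 171/208·8/27 + 125/26208·1728/125 + (-5/84)·1 = 1/4 ✓
b·(c∘Ac): 125/26208·(-1872/125) + (-5/84)·(-33/10) = 1/8 ✓
b·Ac²: 125/26208·(-104/25) + (-5/84)·(-26/15) = 1/12 ✓
b·A²c: (-5/84)·(-7/10) = 1/24 ✓; 4 stages ⇒ order 4.

4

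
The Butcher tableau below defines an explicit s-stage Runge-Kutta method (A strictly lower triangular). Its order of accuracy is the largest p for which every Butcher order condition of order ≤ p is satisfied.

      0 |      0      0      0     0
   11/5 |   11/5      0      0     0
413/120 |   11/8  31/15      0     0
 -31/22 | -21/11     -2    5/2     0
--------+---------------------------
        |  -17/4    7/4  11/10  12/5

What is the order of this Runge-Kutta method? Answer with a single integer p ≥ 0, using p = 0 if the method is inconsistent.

1

b = (-17/4, 7/4, 11/10, 12/5)
c = (0, 11/5, 413/120, -31/22)
Ac = (0, 0, 341/75, 1009/240)
Σ b_i: (-17/4)·1 + 7/4·1 + 11/10·1 + 12/5·1 = 1 ✓
b·c: 7/4·11/5 + 11/10·413/120 + 12/5·(-31/22) = 56153/13200 ≠ 1/2 ⇒ order 1.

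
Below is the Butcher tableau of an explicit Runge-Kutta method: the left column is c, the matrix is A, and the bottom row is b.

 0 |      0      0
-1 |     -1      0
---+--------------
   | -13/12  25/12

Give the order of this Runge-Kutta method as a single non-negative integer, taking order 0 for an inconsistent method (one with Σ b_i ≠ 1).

b = (-13/12, 25/12)
c = (0, -1)
Σ b_i: (-13/12)·1 + 25/12·1 = 1 ✓
b·c: 25/12·(-1) = -25/12 ≠ 1/2 ⇒ order 1.

1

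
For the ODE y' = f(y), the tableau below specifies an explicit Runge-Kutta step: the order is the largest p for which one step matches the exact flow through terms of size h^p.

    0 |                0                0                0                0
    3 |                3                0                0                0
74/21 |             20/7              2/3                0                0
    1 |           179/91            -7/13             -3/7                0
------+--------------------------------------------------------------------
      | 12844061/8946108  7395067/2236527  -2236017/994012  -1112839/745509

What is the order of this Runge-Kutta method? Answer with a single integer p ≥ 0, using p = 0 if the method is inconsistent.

b = (12844061/8946108, 7395067/2236527, -2236017/994012, -1112839/745509)
c = (0, 3, 74/21, 1)
Ac = (0, 0, 2, -1991/637)
Σ b_i: 12844061/8946108·1 + 7395067/2236527·1 + (-2236017/994012)·1 + (-1112839/745509)·1 = 1 ✓
b·c: 7395067/2236527·3 + (-2236017/994012)·74/21 + (-1112839/745509)·1 = 1/2 ✓
b·c²: 7395067/2236527·9 + (-2236017/994012)·5476/441 + (-1112839/745509)·1 = 1/3 ✓
b·Ac: (-2236017/994012)·2 + (-1112839/745509)·(-1991/637) = 1/6 ✓
b·c³: 7395067/2236527·27 + (-2236017/994012)·405224/9261 + (-1112839/745509)·1 = -23809646/2236527 ≠ 1/4 ⇒ order 3.
b·(c∘Ac): (-2236017/994012)·148/21 + (-1112839/745509)·(-1991/637) = -8340670/745509 ≠ 1/8
b·Ac²: (-2236017/994012)·6 + (-1112839/745509)·(-136015/13377) = 52629197/31311378 ≠ 1/12
b·A²c: (-1112839/745509)·(-6/7) = 317954/248503 ≠ 1/24

3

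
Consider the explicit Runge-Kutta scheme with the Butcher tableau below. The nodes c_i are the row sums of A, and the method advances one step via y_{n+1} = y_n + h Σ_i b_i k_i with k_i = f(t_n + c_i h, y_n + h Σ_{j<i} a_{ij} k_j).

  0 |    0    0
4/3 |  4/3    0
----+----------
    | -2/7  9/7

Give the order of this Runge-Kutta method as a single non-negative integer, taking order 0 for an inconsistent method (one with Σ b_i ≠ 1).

b = (-2/7, 9/7)
c = (0, 4/3)
Σ b_i: (-2/7)·1 + 9/7·1 = 1 ✓
b·c: 9/7·4/3 = 12/7 ≠ 1/2 ⇒ order 1.

1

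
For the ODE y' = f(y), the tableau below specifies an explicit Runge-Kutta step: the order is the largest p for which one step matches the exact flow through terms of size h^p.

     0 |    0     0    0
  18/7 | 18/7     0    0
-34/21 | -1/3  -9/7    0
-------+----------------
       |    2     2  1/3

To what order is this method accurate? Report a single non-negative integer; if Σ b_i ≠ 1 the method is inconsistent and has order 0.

0

b = (2, 2, 1/3)
c = (0, 18/7, -34/21)
Ac = (0, 0, -162/49)
Σ b_i: 2·1 + 2·1 + 1/3·1 = 13/3 ≠ 1 ⇒ order 0.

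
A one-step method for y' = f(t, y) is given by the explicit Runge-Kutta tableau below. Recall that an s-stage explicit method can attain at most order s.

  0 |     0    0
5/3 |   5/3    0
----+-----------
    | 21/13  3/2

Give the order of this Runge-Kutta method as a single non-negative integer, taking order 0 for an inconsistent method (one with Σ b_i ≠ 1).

b = (21/13, 3/2)
c = (0, 5/3)
Σ b_i: 21/13·1 + 3/2·1 = 81/26 ≠ 1 ⇒ order 0.

0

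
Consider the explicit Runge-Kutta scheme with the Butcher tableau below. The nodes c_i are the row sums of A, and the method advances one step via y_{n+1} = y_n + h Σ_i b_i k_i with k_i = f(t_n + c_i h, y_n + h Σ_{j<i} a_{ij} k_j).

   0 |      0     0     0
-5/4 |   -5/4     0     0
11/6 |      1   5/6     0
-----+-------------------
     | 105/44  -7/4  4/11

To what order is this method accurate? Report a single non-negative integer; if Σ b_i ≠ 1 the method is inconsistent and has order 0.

1

b = (105/44, -7/4, 4/11)
c = (0, -5/4, 11/6)
Ac = (0, 0, -25/24)
Σ b_i: 105/44·1 + (-7/4)·1 + 4/11·1 = 1 ✓
b·c: (-7/4)·(-5/4) + 4/11·11/6 = 137/48 ≠ 1/2 ⇒ order 1.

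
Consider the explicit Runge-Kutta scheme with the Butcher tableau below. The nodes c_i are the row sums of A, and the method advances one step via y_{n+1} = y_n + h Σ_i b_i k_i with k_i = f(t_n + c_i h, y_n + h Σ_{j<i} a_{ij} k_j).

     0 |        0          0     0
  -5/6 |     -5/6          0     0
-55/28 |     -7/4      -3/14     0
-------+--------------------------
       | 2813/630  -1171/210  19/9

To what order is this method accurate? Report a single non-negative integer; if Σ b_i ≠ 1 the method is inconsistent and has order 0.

2

b = (2813/630, -1171/210, 19/9)
c = (0, -5/6, -55/28)
Ac = (0, 0, 5/28)
Σ b_i: 2813/630·1 + (-1171/210)·1 + 19/9·1 = 1 ✓
b·c: (-1171/210)·(-5/6) + 19/9·(-55/28) = 1/2 ✓
b·c²: (-1171/210)·25/36 + 19/9·3025/784 = 90455/21168 ≠ 1/3 ⇒ order 2.
b·Ac: 19/9·5/28 = 95/252 ≠ 1/6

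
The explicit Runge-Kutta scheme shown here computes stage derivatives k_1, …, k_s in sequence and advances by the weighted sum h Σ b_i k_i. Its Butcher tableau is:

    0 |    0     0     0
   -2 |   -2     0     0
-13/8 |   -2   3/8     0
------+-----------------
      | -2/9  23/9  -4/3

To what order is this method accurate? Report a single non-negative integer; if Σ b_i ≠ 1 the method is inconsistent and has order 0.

b = (-2/9, 23/9, -4/3)
c = (0, -2, -13/8)
Ac = (0, 0, -3/4)
Σ b_i: (-2/9)·1 + 23/9·1 + (-4/3)·1 = 1 ✓
b·c: 23/9·(-2) + (-4/3)·(-13/8) = -53/18 ≠ 1/2 ⇒ order 1.

1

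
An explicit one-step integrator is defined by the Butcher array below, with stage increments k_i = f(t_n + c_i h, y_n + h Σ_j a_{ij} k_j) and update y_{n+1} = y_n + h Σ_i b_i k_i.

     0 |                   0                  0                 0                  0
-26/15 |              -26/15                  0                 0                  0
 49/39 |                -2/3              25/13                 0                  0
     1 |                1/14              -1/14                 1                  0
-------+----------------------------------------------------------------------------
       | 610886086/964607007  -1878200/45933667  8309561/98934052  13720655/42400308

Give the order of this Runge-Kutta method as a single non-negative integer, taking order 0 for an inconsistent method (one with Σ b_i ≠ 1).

3

b = (610886086/964607007, -1878200/45933667, 8309561/98934052, 13720655/42400308)
c = (0, -26/15, 49/39, 1)
Ac = (0, 0, -10/3, 628/455)
Σ b_i: 610886086/964607007·1 + (-1878200/45933667)·1 + 8309561/98934052·1 + 13720655/42400308·1 = 1 ✓
b·c: (-1878200/45933667)·(-26/15) + 8309561/98934052·49/39 + 13720655/42400308·1 = 1/2 ✓
b·c²: (-1878200/45933667)·676/225 + 8309561/98934052·2401/1521 + 13720655/42400308·1 = 1/3 ✓
b·Ac: 8309561/98934052·(-10/3) + 13720655/42400308·628/455 = 1/6 ✓
b·c³: (-1878200/45933667)·(-17576/3375) + 8309561/98934052·117649/59319 + 13720655/42400308·1 = 8720149501/12402090090 ≠ 1/4 ⇒ order 3.
b·(c∘Ac): 8309561/98934052·(-490/117) + 13720655/42400308·628/455 = 42240689/445203234 ≠ 1/8
b·Ac²: 8309561/98934052·52/9 + 13720655/42400308·363053/266175 = 22984959593/24804180180 ≠ 1/12
b·A²c: 13720655/42400308·(-10/3) = -68603275/63600462 ≠ 1/24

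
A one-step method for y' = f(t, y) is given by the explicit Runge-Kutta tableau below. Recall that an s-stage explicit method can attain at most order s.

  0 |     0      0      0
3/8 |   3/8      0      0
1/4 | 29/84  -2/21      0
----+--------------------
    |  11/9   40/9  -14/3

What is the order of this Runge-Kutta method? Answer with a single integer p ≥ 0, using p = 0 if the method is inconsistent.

3

b = (11/9, 40/9, -14/3)
c = (0, 3/8, 1/4)
Ac = (0, 0, -1/28)
Σ b_i: 11/9·1 + 40/9·1 + (-14/3)·1 = 1 ✓
b·c: 40/9·3/8 + (-14/3)·1/4 = 1/2 ✓
b·c²: 40/9·9/64 + (-14/3)·1/16 = 1/3 ✓
b·Ac: (-14/3)·(-1/28) = 1/6 ✓; 3 stages ⇒ order 3.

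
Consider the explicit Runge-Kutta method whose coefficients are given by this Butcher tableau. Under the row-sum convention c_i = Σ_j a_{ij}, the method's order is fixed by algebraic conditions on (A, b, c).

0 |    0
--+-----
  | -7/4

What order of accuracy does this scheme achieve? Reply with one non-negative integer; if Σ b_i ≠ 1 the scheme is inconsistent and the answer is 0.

b = (-7/4)
c = (0)
Σ b_i: (-7/4)·1 = -7/4 ≠ 1 ⇒ order 0.

0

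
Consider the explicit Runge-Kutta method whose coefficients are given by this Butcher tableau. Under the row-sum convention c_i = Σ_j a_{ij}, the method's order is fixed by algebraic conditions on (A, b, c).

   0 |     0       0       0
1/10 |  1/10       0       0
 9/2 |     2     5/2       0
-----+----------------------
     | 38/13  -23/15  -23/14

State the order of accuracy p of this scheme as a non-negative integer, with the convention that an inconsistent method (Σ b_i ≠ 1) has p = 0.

b = (38/13, -23/15, -23/14)
c = (0, 1/10, 9/2)
Ac = (0, 0, 1/4)
Σ b_i: 38/13·1 + (-23/15)·1 + (-23/14)·1 = -691/2730 ≠ 1 ⇒ order 0.

0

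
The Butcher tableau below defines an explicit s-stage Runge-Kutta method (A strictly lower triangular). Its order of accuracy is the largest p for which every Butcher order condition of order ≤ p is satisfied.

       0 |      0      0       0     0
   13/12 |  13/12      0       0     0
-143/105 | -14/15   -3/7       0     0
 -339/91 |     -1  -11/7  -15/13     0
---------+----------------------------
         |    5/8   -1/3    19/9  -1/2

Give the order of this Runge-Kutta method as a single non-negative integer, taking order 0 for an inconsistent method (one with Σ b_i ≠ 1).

0

b = (5/8, -1/3, 19/9, -1/2)
c = (0, 13/12, -143/105, -339/91)
Ac = (0, 0, -13/28, -11/84)
Σ b_i: 5/8·1 + (-1/3)·1 + 19/9·1 + (-1/2)·1 = 137/72 ≠ 1 ⇒ order 0.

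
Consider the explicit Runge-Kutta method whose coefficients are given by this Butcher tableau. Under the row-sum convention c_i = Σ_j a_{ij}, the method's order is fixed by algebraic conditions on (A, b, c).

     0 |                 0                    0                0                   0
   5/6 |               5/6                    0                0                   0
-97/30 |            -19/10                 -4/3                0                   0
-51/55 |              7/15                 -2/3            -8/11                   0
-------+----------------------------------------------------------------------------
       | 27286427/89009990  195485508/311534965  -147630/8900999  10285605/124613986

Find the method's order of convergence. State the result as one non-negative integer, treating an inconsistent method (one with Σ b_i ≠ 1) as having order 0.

3

b = (27286427/89009990, 195485508/311534965, -147630/8900999, 10285605/124613986)
c = (0, 5/6, -97/30, -51/55)
Ac = (0, 0, -10/9, 889/495)
Σ b_i: 27286427/89009990·1 + 195485508/311534965·1 + (-147630/8900999)·1 + 10285605/124613986·1 = 1 ✓
b·c: 195485508/311534965·5/6 + (-147630/8900999)·(-97/30) + 10285605/124613986·(-51/55) = 1/2 ✓
b·c²: 195485508/311534965·25/36 + (-147630/8900999)·9409/900 + 10285605/124613986·2601/3025 = 1/3 ✓
b·Ac: (-147630/8900999)·(-10/9) + 10285605/124613986·889/495 = 1/6 ✓
b·c³: 195485508/311534965·125/216 + (-147630/8900999)·(-912673/27000) + 10285605/124613986·(-132651/166375) = 75603933239/88119890100 ≠ 1/4 ⇒ order 3.
b·(c∘Ac): (-147630/8900999)·97/27 + 10285605/124613986·(-15113/9075) = -157849177/801089910 ≠ 1/8
b·Ac²: (-147630/8900999)·(-25/27) + 10285605/124613986·(-119783/14850) = -7294677871/11215258740 ≠ 1/12
b·A²c: 10285605/124613986·80/99 = 4155800/62306993 ≠ 1/24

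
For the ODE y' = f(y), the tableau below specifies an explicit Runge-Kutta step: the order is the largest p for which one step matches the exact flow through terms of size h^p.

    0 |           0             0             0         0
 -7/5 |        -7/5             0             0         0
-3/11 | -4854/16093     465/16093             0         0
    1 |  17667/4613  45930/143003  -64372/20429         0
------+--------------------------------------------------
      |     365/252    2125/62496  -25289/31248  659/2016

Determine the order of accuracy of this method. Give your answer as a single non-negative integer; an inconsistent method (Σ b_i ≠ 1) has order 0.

4

b = (365/252, 2125/62496, -25289/31248, 659/2016)
c = (0, -7/5, -3/11, 1)
Ac = (0, 0, -93/2299, 270/659)
Σ b_i: 365/252·1 + 2125/62496·1 + (-25289/31248)·1 + 659/2016·1 = 1 ✓
b·c: 2125/62496·(-7/5) + (-25289/31248)·(-3/11) + 659/2016·1 = 1/2 ✓
b·c²: 2125/62496·49/25 + (-25289/31248)·9/121 + 659/2016·1 = 1/3 ✓
b·Ac: (-25289/31248)·(-93/2299) + 659/2016·270/659 = 1/6 ✓
b·c³: 2125/62496·(-343/125) + (-25289/31248)·(-27/1331) + 659/2016·1 = 1/4 ✓
b·(c∘Ac): (-25289/31248)·279/25289 + 659/2016·270/659 = 1/8 ✓
b·Ac²: (-25289/31248)·651/11495 + 659/2016·1302/3295 = 1/12 ✓
b·A²c: 659/2016·84/659 = 1/24 ✓; 4 stages ⇒ order 4.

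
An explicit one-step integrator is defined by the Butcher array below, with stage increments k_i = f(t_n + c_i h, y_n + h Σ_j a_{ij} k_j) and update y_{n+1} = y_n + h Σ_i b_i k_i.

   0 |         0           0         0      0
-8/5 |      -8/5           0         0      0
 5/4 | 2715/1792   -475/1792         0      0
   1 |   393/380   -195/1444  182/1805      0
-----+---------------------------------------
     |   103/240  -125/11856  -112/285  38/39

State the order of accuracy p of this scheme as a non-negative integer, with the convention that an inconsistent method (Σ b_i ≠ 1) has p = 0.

4

b = (103/240, -125/11856, -112/285, 38/39)
c = (0, -8/5, 5/4, 1)
Ac = (0, 0, 95/224, 13/38)
Σ b_i: 103/240·1 + (-125/11856)·1 + (-112/285)·1 + 38/39·1 = 1 ✓
b·c: (-125/11856)·(-8/5) + (-112/285)·5/4 + 38/39·1 = 1/2 ✓
b·c²: (-125/11856)·64/25 + (-112/285)·25/16 + 38/39·1 = 1/3 ✓
b·Ac: (-112/285)·95/224 + 38/39·13/38 = 1/6 ✓
b·c³: (-125/11856)·(-512/125) + (-112/285)·125/64 + 38/39·1 = 1/4 ✓
b·(c∘Ac): (-112/285)·475/896 + 38/39·13/38 = 1/8 ✓
b·Ac²: (-112/285)·(-19/28) + 38/39·(-143/760) = 1/12 ✓
b·A²c: 38/39·13/304 = 1/24 ✓; 4 stages ⇒ order 4.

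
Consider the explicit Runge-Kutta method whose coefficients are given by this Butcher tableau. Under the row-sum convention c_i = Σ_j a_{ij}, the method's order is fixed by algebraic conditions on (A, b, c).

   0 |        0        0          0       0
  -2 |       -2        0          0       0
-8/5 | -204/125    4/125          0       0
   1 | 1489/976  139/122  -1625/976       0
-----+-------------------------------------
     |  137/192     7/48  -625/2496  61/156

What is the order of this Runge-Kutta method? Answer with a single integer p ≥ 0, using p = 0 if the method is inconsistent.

b = (137/192, 7/48, -625/2496, 61/156)
c = (0, -2, -8/5, 1)
Ac = (0, 0, -8/125, 47/122)
Σ b_i: 137/192·1 + 7/48·1 + (-625/2496)·1 + 61/156·1 = 1 ✓
b·c: 7/48·(-2) + (-625/2496)·(-8/5) + 61/156·1 = 1/2 ✓
b·c²: 7/48·4 + (-625/2496)·64/25 + 61/156·1 = 1/3 ✓
b·Ac: (-625/2496)·(-8/125) + 61/156·47/122 = 1/6 ✓
b·c³: 7/48·(-8) + (-625/2496)·(-512/125) + 61/156·1 = 1/4 ✓
b·(c∘Ac): (-625/2496)·64/625 + 61/156·47/122 = 1/8 ✓
b·Ac²: (-625/2496)·16/125 + 61/156·18/61 = 1/12 ✓
b·A²c: 61/156·13/122 = 1/24 ✓; 4 stages ⇒ order 4.

4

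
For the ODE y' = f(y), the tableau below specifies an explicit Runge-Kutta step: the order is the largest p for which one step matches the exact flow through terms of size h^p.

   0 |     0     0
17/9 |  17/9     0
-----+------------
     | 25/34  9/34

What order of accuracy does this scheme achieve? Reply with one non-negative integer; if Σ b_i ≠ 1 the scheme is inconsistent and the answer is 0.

2

b = (25/34, 9/34)
c = (0, 17/9)
Σ b_i: 25/34·1 + 9/34·1 = 1 ✓
b·c: 9/34·17/9 = 1/2 ✓; 2 stages ⇒ order 2.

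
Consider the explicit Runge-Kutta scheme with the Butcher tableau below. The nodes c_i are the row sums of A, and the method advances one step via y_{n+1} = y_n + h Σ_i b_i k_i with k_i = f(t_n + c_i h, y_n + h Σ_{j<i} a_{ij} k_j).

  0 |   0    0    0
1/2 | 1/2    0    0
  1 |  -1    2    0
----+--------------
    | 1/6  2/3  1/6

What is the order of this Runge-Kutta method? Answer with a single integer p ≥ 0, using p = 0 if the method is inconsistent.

b = (1/6, 2/3, 1/6)
c = (0, 1/2, 1)
Ac = (0, 0, 1)
Σ b_i: 1/6·1 + 2/3·1 + 1/6·1 = 1 ✓
b·c: 2/3·1/2 + 1/6·1 = 1/2 ✓
b·c²: 2/3·1/4 + 1/6·1 = 1/3 ✓
b·Ac: 1/6·1 = 1/6 ✓; 3 stages ⇒ order 3.

3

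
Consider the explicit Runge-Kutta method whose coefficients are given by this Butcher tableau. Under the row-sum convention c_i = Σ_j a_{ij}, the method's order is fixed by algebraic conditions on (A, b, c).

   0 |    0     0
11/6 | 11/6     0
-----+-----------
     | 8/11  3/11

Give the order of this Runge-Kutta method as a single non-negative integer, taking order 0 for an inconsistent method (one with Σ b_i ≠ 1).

b = (8/11, 3/11)
c = (0, 11/6)
Σ b_i: 8/11·1 + 3/11·1 = 1 ✓
b·c: 3/11·11/6 = 1/2 ✓; 2 stages ⇒ order 2.

2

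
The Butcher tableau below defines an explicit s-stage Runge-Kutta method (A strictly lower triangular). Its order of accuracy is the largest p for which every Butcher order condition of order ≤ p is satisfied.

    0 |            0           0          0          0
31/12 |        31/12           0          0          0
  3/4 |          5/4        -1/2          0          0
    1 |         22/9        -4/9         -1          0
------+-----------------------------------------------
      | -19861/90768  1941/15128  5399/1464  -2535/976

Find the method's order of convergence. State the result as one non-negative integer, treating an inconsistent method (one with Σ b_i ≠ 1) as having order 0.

3

b = (-19861/90768, 1941/15128, 5399/1464, -2535/976)
c = (0, 31/12, 3/4, 1)
Ac = (0, 0, -31/24, -205/108)
Σ b_i: (-19861/90768)·1 + 1941/15128·1 + 5399/1464·1 + (-2535/976)·1 = 1 ✓
b·c: 1941/15128·31/12 + 5399/1464·3/4 + (-2535/976)·1 = 1/2 ✓
b·c²: 1941/15128·961/144 + 5399/1464·9/16 + (-2535/976)·1 = 1/3 ✓
b·Ac: 5399/1464·(-31/24) + (-2535/976)·(-205/108) = 1/6 ✓
b·c³: 1941/15128·29791/1728 + 5399/1464·27/64 + (-2535/976)·1 = 164503/140544 ≠ 1/4 ⇒ order 3.
b·(c∘Ac): 5399/1464·(-31/32) + (-2535/976)·(-205/108) = 190793/140544 ≠ 1/8
b·Ac²: 5399/1464·(-961/288) + (-2535/976)·(-4573/1296) = -220709/70272 ≠ 1/12
b·A²c: (-2535/976)·31/24 = -26195/7808 ≠ 1/24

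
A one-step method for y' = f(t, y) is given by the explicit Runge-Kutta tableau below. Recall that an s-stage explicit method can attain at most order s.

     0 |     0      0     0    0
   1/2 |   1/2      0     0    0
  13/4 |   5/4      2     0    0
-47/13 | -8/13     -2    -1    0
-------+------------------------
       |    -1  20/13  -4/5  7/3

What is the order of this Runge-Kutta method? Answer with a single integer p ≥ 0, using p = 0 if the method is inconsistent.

0

b = (-1, 20/13, -4/5, 7/3)
c = (0, 1/2, 13/4, -47/13)
Ac = (0, 0, 1, -17/4)
Σ b_i: (-1)·1 + 20/13·1 + (-4/5)·1 + 7/3·1 = 404/195 ≠ 1 ⇒ order 0.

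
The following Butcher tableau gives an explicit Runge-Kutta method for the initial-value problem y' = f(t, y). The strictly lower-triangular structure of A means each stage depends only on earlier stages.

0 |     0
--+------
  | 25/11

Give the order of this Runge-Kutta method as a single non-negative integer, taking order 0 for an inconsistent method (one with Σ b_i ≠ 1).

b = (25/11)
c = (0)
Σ b_i: 25/11·1 = 25/11 ≠ 1 ⇒ order 0.

0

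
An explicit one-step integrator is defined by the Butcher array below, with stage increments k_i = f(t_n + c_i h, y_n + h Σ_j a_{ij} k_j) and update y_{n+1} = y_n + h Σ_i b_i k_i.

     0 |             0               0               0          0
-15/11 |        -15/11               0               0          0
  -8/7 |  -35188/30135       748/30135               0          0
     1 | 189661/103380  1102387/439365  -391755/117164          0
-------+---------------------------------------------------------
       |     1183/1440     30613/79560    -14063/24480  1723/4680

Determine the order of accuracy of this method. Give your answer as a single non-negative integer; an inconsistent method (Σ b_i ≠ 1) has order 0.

b = (1183/1440, 30613/79560, -14063/24480, 1723/4680)
c = (0, -15/11, -8/7, 1)
Ac = (0, 0, -68/2009, 689/1723)
Σ b_i: 1183/1440·1 + 30613/79560·1 + (-14063/24480)·1 + 1723/4680·1 = 1 ✓
b·c: 30613/79560·(-15/11) + (-14063/24480)·(-8/7) + 1723/4680·1 = 1/2 ✓
b·c²: 30613/79560·225/121 + (-14063/24480)·64/49 + 1723/4680·1 = 1/3 ✓
b·Ac: (-14063/24480)·(-68/2009) + 1723/4680·689/1723 = 1/6 ✓
b·c³: 30613/79560·(-3375/1331) + (-14063/24480)·(-512/343) + 1723/4680·1 = 1/4 ✓
b·(c∘Ac): (-14063/24480)·544/14063 + 1723/4680·689/1723 = 1/8 ✓
b·Ac²: (-14063/24480)·1020/22099 + 1723/4680·5655/18953 = 1/12 ✓
b·A²c: 1723/4680·195/1723 = 1/24 ✓; 4 stages ⇒ order 4.

4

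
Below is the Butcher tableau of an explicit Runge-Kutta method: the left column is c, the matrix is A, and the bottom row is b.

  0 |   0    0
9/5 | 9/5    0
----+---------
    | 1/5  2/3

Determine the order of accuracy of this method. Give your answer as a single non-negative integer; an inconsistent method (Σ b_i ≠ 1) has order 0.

0

b = (1/5, 2/3)
c = (0, 9/5)
Σ b_i: 1/5·1 + 2/3·1 = 13/15 ≠ 1 ⇒ order 0.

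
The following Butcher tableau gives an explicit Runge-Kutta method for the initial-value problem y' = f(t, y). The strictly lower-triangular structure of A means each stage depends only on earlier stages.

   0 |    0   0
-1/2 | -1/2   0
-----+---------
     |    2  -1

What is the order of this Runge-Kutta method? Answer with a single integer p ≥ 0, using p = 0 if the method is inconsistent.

b = (2, -1)
c = (0, -1/2)
Σ b_i: 2·1 + (-1)·1 = 1 ✓
b·c: (-1)·(-1/2) = 1/2 ✓; 2 stages ⇒ order 2.

2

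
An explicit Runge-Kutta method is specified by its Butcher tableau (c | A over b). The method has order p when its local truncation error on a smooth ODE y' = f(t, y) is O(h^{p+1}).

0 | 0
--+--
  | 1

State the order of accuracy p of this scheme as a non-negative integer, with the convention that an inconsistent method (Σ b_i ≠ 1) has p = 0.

b = (1)
c = (0)
Σ b_i: 1·1 = 1 ✓; 1 stage ⇒ order 1.

1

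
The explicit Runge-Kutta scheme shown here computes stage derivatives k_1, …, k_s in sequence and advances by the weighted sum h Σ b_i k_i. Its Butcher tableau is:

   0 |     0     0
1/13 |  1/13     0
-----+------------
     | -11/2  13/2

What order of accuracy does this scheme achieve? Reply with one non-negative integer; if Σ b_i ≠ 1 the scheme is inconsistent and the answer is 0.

b = (-11/2, 13/2)
c = (0, 1/13)
Σ b_i: (-11/2)·1 + 13/2·1 = 1 ✓
b·c: 13/2·1/13 = 1/2 ✓; 2 stages ⇒ order 2.

2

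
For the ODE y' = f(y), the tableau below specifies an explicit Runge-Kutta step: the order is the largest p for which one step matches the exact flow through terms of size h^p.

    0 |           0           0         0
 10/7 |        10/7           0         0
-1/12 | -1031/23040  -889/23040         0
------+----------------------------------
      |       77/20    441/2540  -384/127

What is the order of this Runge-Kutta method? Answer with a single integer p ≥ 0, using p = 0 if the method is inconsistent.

3

b = (77/20, 441/2540, -384/127)
c = (0, 10/7, -1/12)
Ac = (0, 0, -127/2304)
Σ b_i: 77/20·1 + 441/2540·1 + (-384/127)·1 = 1 ✓
b·c: 441/2540·10/7 + (-384/127)·(-1/12) = 1/2 ✓
b·c²: 441/2540·100/49 + (-384/127)·1/144 = 1/3 ✓
b·Ac: (-384/127)·(-127/2304) = 1/6 ✓; 3 stages ⇒ order 3.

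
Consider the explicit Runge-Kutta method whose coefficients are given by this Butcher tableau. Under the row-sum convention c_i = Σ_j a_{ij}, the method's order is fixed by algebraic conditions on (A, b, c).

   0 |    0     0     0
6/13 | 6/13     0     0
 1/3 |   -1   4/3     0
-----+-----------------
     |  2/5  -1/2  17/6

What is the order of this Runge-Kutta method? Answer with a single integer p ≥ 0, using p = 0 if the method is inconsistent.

b = (2/5, -1/2, 17/6)
c = (0, 6/13, 1/3)
Ac = (0, 0, 8/13)
Σ b_i: 2/5·1 + (-1/2)·1 + 17/6·1 = 41/15 ≠ 1 ⇒ order 0.

0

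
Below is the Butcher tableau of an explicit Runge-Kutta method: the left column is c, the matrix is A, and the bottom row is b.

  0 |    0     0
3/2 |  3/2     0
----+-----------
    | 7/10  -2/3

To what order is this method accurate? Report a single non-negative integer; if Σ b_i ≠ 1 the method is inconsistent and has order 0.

0

b = (7/10, -2/3)
c = (0, 3/2)
Σ b_i: 7/10·1 + (-2/3)·1 = 1/30 ≠ 1 ⇒ order 0.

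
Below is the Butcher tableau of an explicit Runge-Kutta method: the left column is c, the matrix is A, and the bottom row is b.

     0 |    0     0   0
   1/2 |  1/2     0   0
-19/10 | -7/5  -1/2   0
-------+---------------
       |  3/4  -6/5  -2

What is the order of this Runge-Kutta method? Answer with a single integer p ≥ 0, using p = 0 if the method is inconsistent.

b = (3/4, -6/5, -2)
c = (0, 1/2, -19/10)
Ac = (0, 0, -1/4)
Σ b_i: 3/4·1 + (-6/5)·1 + (-2)·1 = -49/20 ≠ 1 ⇒ order 0.

0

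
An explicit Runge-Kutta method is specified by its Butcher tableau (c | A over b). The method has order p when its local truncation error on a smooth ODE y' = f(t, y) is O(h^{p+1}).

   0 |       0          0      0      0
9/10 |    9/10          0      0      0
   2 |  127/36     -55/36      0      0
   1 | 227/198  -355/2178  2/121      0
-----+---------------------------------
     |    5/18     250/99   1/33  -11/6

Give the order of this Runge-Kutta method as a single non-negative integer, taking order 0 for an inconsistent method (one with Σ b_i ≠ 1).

4

b = (5/18, 250/99, 1/33, -11/6)
c = (0, 9/10, 2, 1)
Ac = (0, 0, -11/8, -5/44)
Σ b_i: 5/18·1 + 250/99·1 + 1/33·1 + (-11/6)·1 = 1 ✓
b·c: 250/99·9/10 + 1/33·2 + (-11/6)·1 = 1/2 ✓
b·c²: 250/99·81/100 + 1/33·4 + (-11/6)·1 = 1/3 ✓
b·Ac: 1/33·(-11/8) + (-11/6)·(-5/44) = 1/6 ✓
b·c³: 250/99·729/1000 + 1/33·8 + (-11/6)·1 = 1/4 ✓
b·(c∘Ac): 1/33·(-11/4) + (-11/6)·(-5/44) = 1/8 ✓
b·Ac²: 1/33·(-99/80) + (-11/6)·(-29/440) = 1/12 ✓
b·A²c: (-11/6)·(-1/44) = 1/24 ✓; 4 stages ⇒ order 4.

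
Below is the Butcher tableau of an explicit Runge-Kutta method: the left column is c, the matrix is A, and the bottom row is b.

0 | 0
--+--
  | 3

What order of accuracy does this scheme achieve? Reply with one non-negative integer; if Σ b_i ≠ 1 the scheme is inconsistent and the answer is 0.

0

b = (3)
c = (0)
Σ b_i: 3·1 = 3 ≠ 1 ⇒ order 0.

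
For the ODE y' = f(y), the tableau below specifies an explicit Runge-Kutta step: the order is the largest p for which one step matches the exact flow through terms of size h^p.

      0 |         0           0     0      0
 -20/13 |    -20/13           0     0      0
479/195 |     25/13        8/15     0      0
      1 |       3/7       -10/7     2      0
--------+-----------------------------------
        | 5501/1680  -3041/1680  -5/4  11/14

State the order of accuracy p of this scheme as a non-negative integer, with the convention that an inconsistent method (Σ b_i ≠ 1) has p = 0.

b = (5501/1680, -3041/1680, -5/4, 11/14)
c = (0, -20/13, 479/195, 1)
Ac = (0, 0, -32/39, 9706/1365)
Σ b_i: 5501/1680·1 + (-3041/1680)·1 + (-5/4)·1 + 11/14·1 = 1 ✓
b·c: (-3041/1680)·(-20/13) + (-5/4)·479/195 + 11/14·1 = 1/2 ✓
b·c²: (-3041/1680)·400/169 + (-5/4)·229441/38025 + 11/14·1 = -2351077/212940 ≠ 1/3 ⇒ order 2.
b·Ac: (-5/4)·(-32/39) + 11/14·9706/1365 = 21061/3185 ≠ 1/6

2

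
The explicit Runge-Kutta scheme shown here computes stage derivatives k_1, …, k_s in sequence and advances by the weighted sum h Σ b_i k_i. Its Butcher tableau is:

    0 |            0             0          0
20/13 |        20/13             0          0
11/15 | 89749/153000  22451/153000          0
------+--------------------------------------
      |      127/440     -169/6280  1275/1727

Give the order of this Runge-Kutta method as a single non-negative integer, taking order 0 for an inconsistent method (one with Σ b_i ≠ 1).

3

b = (127/440, -169/6280, 1275/1727)
c = (0, 20/13, 11/15)
Ac = (0, 0, 1727/7650)
Σ b_i: 127/440·1 + (-169/6280)·1 + 1275/1727·1 = 1 ✓
b·c: (-169/6280)·20/13 + 1275/1727·11/15 = 1/2 ✓
b·c²: (-169/6280)·400/169 + 1275/1727·121/225 = 1/3 ✓
b·Ac: 1275/1727·1727/7650 = 1/6 ✓; 3 stages ⇒ order 3.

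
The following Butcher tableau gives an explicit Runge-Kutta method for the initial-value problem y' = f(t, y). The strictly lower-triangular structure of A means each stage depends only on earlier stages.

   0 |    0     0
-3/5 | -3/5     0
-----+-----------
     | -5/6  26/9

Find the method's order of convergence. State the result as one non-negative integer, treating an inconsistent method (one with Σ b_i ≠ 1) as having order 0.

b = (-5/6, 26/9)
c = (0, -3/5)
Σ b_i: (-5/6)·1 + 26/9·1 = 37/18 ≠ 1 ⇒ order 0.

0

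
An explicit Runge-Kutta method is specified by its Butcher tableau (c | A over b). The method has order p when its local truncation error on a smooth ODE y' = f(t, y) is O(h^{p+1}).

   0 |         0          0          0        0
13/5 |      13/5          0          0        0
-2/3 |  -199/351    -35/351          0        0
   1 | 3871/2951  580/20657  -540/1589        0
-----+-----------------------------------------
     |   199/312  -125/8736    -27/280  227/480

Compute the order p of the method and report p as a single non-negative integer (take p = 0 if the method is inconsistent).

b = (199/312, -125/8736, -27/280, 227/480)
c = (0, 13/5, -2/3, 1)
Ac = (0, 0, -7/27, 68/227)
Σ b_i: 199/312·1 + (-125/8736)·1 + (-27/280)·1 + 227/480·1 = 1 ✓
b·c: (-125/8736)·13/5 + (-27/280)·(-2/3) + 227/480·1 = 1/2 ✓
b·c²: (-125/8736)·169/25 + (-27/280)·4/9 + 227/480·1 = 1/3 ✓
b·Ac: (-27/280)·(-7/27) + 227/480·68/227 = 1/6 ✓
b·c³: (-125/8736)·2197/125 + (-27/280)·(-8/27) + 227/480·1 = 1/4 ✓
b·(c∘Ac): (-27/280)·14/81 + 227/480·68/227 = 1/8 ✓
b·Ac²: (-27/280)·(-91/135) + 227/480·44/1135 = 1/12 ✓
b·A²c: 227/480·20/227 = 1/24 ✓; 4 stages ⇒ order 4.

4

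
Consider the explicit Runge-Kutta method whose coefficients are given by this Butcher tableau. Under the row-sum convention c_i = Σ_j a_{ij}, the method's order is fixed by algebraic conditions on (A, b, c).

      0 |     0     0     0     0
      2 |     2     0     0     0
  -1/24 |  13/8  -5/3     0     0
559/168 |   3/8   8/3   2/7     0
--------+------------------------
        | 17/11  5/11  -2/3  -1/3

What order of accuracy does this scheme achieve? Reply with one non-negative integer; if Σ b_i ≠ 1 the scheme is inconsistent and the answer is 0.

1

b = (17/11, 5/11, -2/3, -1/3)
c = (0, 2, -1/24, 559/168)
Ac = (0, 0, -10/3, 149/28)
Σ b_i: 17/11·1 + 5/11·1 + (-2/3)·1 + (-1/3)·1 = 1 ✓
b·c: 5/11·2 + (-2/3)·(-1/24) + (-1/3)·559/168 = -955/5544 ≠ 1/2 ⇒ order 1.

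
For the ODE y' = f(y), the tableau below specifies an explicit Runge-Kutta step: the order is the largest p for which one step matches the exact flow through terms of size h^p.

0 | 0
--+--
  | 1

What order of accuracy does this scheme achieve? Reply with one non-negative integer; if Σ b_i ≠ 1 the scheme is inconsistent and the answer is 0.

1

b = (1)
c = (0)
Σ b_i: 1·1 = 1 ✓; 1 stage ⇒ order 1.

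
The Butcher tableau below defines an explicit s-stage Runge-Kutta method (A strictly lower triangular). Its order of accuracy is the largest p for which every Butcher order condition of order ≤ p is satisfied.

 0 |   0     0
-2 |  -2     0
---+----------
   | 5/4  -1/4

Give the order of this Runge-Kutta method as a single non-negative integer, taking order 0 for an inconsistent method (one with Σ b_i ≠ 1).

b = (5/4, -1/4)
c = (0, -2)
Σ b_i: 5/4·1 + (-1/4)·1 = 1 ✓
b·c: (-1/4)·(-2) = 1/2 ✓; 2 stages ⇒ order 2.

2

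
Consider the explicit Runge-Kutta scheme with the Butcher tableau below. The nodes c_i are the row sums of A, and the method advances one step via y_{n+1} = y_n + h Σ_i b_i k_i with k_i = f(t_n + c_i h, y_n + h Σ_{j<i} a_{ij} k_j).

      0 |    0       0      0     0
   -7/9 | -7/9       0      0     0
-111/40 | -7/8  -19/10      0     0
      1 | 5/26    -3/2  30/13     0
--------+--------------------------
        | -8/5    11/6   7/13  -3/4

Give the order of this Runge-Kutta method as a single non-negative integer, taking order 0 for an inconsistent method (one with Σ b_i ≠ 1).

0

b = (-8/5, 11/6, 7/13, -3/4)
c = (0, -7/9, -111/40, 1)
Ac = (0, 0, 133/90, -817/156)
Σ b_i: (-8/5)·1 + 11/6·1 + 7/13·1 + (-3/4)·1 = 17/780 ≠ 1 ⇒ order 0.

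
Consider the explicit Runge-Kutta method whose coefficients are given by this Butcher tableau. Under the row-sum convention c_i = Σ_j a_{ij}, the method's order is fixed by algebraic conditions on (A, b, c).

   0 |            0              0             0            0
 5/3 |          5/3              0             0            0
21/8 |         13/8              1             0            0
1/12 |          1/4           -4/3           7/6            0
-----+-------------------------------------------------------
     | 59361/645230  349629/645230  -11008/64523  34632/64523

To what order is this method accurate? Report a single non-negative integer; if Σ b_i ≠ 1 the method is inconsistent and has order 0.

3

b = (59361/645230, 349629/645230, -11008/64523, 34632/64523)
c = (0, 5/3, 21/8, 1/12)
Ac = (0, 0, 5/3, 121/144)
Σ b_i: 59361/645230·1 + 349629/645230·1 + (-11008/64523)·1 + 34632/64523·1 = 1 ✓
b·c: 349629/645230·5/3 + (-11008/64523)·21/8 + 34632/64523·1/12 = 1/2 ✓
b·c²: 349629/645230·25/9 + (-11008/64523)·441/64 + 34632/64523·1/144 = 1/3 ✓
b·Ac: (-11008/64523)·5/3 + 34632/64523·121/144 = 1/6 ✓
b·c³: 349629/645230·125/27 + (-11008/64523)·9261/512 + 34632/64523·1/1728 = -2680285/4645656 ≠ 1/4 ⇒ order 3.
b·(c∘Ac): (-11008/64523)·35/8 + 34632/64523·121/1728 = -1097639/1548552 ≠ 1/8
b·Ac²: (-11008/64523)·25/9 + 34632/64523·14983/3456 = 17217269/9291312 ≠ 1/12
b·A²c: 34632/64523·35/18 = 67340/64523 ≠ 1/24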